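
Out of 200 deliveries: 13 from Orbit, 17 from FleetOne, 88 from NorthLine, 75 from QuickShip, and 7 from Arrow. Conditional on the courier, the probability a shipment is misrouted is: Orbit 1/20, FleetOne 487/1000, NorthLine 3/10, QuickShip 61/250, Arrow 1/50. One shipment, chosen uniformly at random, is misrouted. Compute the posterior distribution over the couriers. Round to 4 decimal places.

Unnormalized posteriors (prior × likelihood):
  Orbit: 0.065 × 0.05 = 0.00325
  FleetOne: 0.085 × 0.487 = 0.041395
  NorthLine: 0.44 × 0.3 = 0.132
  QuickShip: 0.375 × 0.244 = 0.0915
  Arrow: 0.035 × 0.02 = 0.0007
Normalizing constant = 0.268845.
P(Orbit | misrouted) = 0.00325/0.268845 ≈ 0.0121
P(FleetOne | misrouted) = 0.041395/0.268845 ≈ 0.1540
P(NorthLine | misrouted) = 0.132/0.268845 ≈ 0.4910
P(QuickShip | misrouted) = 0.0915/0.268845 ≈ 0.3403
P(Arrow | misrouted) = 0.0007/0.268845 ≈ 0.0026
(Check: 0.0121+0.1540+0.4910+0.3403+0.0026 = 1.0000.)

Orbit 0.0121, FleetOne 0.1540, NorthLine 0.4910, QuickShip 0.3403, Arrow 0.0026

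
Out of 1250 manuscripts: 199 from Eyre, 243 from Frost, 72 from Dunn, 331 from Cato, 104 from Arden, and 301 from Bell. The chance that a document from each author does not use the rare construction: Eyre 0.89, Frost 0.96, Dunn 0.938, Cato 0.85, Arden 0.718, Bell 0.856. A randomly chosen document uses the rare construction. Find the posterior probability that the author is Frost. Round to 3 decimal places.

Taking complements, P(rare-form | each) = Eyre 0.11, Frost 0.04, Dunn 0.062, Cato 0.15, Arden 0.282, Bell 0.144.
Compute prior × likelihood for every hypothesis:
  Eyre: 0.1592 × 0.11 = 0.017512
  Frost: 0.1944 × 0.04 = 0.007776
  Dunn: 0.0576 × 0.062 = 0.0035712
  Cato: 0.2648 × 0.15 = 0.03972
  Arden: 0.0832 × 0.282 = 0.0234624
  Bell: 0.2408 × 0.144 = 0.0346752
Total = 0.1267168.
P(Frost | evidence) = 0.007776 / 0.1267168 ≈ 0.061.

0.061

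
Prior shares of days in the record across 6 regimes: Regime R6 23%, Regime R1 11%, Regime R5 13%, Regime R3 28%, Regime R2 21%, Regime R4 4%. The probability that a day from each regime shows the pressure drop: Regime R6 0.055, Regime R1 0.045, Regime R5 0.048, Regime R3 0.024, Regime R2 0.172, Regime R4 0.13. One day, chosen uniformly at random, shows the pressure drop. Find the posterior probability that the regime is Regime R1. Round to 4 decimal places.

0.0689

By Bayes' rule, posterior ∝ prior × likelihood:
  Regime R6: 0.23 × 0.055 = 0.01265
  Regime R1: 0.11 × 0.045 = 0.00495
  Regime R5: 0.13 × 0.048 = 0.00624
  Regime R3: 0.28 × 0.024 = 0.00672
  Regime R2: 0.21 × 0.172 = 0.03612
  Regime R4: 0.04 × 0.13 = 0.0052
Sum = 0.07188.
P(Regime R1 | evidence) = 0.00495 / 0.07188 ≈ 0.0689.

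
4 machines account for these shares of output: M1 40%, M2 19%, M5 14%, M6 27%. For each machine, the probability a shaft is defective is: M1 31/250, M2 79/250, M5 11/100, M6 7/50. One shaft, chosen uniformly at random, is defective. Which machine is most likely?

M2

Unnormalized posteriors (prior × likelihood):
  M1: 0.4 × 0.124 = 0.0496
  M2: 0.19 × 0.316 = 0.06004
  M5: 0.14 × 0.11 = 0.0154
  M6: 0.27 × 0.14 = 0.0378
Normalizing constant = 0.16284.
Largest term belongs to M2, so M2 is most probable.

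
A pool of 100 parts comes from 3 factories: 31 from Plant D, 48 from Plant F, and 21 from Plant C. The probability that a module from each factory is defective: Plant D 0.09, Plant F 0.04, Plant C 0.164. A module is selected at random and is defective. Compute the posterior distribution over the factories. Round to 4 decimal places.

By Bayes' rule, posterior ∝ prior × likelihood:
  Plant D: 0.31 × 0.09 = 0.0279
  Plant F: 0.48 × 0.04 = 0.0192
  Plant C: 0.21 × 0.164 = 0.03444
Total = 0.08154.
P(Plant D | defective) = 0.0279/0.08154 ≈ 0.3422
P(Plant F | defective) = 0.0192/0.08154 ≈ 0.2355
P(Plant C | defective) = 0.03444/0.08154 ≈ 0.4224

Plant D 0.3422, Plant F 0.2355, Plant C 0.4224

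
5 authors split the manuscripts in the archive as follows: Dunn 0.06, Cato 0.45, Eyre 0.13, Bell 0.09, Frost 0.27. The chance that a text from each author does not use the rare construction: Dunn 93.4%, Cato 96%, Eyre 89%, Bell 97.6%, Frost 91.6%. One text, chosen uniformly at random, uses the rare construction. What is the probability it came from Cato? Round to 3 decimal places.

Taking complements, P(rare-form | each) = Dunn 0.066, Cato 0.04, Eyre 0.11, Bell 0.024, Frost 0.084.
Unnormalized posteriors (prior × likelihood):
  Dunn: 0.06 × 0.066 = 0.00396
  Cato: 0.45 × 0.04 = 0.018
  Eyre: 0.13 × 0.11 = 0.0143
  Bell: 0.09 × 0.024 = 0.00216
  Frost: 0.27 × 0.084 = 0.02268
Normalizing constant = 0.0611.
P(Cato | evidence) = 0.018 / 0.0611 ≈ 0.295.

0.295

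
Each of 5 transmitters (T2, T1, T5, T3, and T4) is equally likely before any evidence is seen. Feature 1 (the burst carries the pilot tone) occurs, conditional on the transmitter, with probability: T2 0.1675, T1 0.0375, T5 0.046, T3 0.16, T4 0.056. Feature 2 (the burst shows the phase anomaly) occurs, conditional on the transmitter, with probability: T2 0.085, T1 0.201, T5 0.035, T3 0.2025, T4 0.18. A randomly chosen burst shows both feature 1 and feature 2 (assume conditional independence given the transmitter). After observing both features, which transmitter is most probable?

With a uniform prior (1/5 each), posterior ∝ likelihood:
  T2: 0.1675 × 0.085 = 0.0142375
  T1: 0.0375 × 0.201 = 0.0075375
  T5: 0.046 × 0.035 = 0.00161
  T3: 0.16 × 0.2025 = 0.0324
  T4: 0.056 × 0.18 = 0.01008
Total = 0.065865.
Largest term belongs to T3, so T3 is most probable.

T3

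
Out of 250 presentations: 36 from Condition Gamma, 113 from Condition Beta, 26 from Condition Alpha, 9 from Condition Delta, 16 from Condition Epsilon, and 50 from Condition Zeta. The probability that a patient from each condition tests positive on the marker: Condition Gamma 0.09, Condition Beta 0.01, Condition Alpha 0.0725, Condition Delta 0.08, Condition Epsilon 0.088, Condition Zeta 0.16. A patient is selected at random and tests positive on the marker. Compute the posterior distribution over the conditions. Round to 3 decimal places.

Condition Gamma 0.198, Condition Beta 0.069, Condition Alpha 0.115, Condition Delta 0.044, Condition Epsilon 0.086, Condition Zeta 0.488

Prior × likelihood for each hypothesis:
  Condition Gamma: 0.144 × 0.09 = 0.01296
  Condition Beta: 0.452 × 0.01 = 0.00452
  Condition Alpha: 0.104 × 0.0725 = 0.00754
  Condition Delta: 0.036 × 0.08 = 0.00288
  Condition Epsilon: 0.064 × 0.088 = 0.005632
  Condition Zeta: 0.2 × 0.16 = 0.032
Normalizing constant = 0.065532.
P(Condition Gamma | marker-positive) = 0.01296/0.065532 ≈ 0.198
P(Condition Beta | marker-positive) = 0.00452/0.065532 ≈ 0.069
P(Condition Alpha | marker-positive) = 0.00754/0.065532 ≈ 0.115
P(Condition Delta | marker-positive) = 0.00288/0.065532 ≈ 0.044
P(Condition Epsilon | marker-positive) = 0.005632/0.065532 ≈ 0.086
P(Condition Zeta | marker-positive) = 0.032/0.065532 ≈ 0.488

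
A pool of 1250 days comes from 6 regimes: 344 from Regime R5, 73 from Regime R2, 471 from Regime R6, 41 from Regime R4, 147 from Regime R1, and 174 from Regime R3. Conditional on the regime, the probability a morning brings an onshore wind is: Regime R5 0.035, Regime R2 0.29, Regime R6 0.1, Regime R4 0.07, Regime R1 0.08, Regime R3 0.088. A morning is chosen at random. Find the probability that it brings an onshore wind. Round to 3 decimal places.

0.088

Prior × likelihood for each hypothesis:
  Regime R5: 0.2752 × 0.035 = 0.009632
  Regime R2: 0.0584 × 0.29 = 0.016936
  Regime R6: 0.3768 × 0.1 = 0.03768
  Regime R4: 0.0328 × 0.07 = 0.002296
  Regime R1: 0.1176 × 0.08 = 0.009408
  Regime R3: 0.1392 × 0.088 = 0.0122496
P(onshore) = 0.009632 + 0.016936 + 0.03768 + 0.002296 + 0.009408 + 0.0122496 = 0.0882016 → 0.088.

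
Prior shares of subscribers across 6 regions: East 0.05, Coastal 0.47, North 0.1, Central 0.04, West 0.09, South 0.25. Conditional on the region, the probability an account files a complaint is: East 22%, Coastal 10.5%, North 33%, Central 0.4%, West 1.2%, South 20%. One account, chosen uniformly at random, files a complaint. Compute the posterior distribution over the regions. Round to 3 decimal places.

East 0.076, Coastal 0.341, North 0.228, Central 0.001, West 0.007, South 0.346

Compute prior × likelihood for every hypothesis:
  East: 0.05 × 0.22 = 0.011
  Coastal: 0.47 × 0.105 = 0.04935
  North: 0.1 × 0.33 = 0.033
  Central: 0.04 × 0.004 = 0.00016
  West: 0.09 × 0.012 = 0.00108
  South: 0.25 × 0.2 = 0.05
Sum = 0.14459.
P(East | complaint) = 0.011/0.14459 ≈ 0.076
P(Coastal | complaint) = 0.04935/0.14459 ≈ 0.341
P(North | complaint) = 0.033/0.14459 ≈ 0.228
P(Central | complaint) = 0.00016/0.14459 ≈ 0.001
P(West | complaint) = 0.00108/0.14459 ≈ 0.007
P(South | complaint) = 0.05/0.14459 ≈ 0.346
(Check: 0.076+0.341+0.228+0.001+0.007+0.346 = 0.999.)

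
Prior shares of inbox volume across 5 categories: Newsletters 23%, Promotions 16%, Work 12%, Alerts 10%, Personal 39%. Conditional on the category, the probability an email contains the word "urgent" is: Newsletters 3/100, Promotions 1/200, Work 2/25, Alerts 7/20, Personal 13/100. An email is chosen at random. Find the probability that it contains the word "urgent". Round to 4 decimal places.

0.1030

By Bayes' rule, posterior ∝ prior × likelihood:
  Newsletters: 0.23 × 0.03 = 0.0069
  Promotions: 0.16 × 0.005 = 0.0008
  Work: 0.12 × 0.08 = 0.0096
  Alerts: 0.1 × 0.35 = 0.035
  Personal: 0.39 × 0.13 = 0.0507
P(urgent-flag) = 0.0069 + 0.0008 + 0.0096 + 0.035 + 0.0507 = 0.103 → 0.1030.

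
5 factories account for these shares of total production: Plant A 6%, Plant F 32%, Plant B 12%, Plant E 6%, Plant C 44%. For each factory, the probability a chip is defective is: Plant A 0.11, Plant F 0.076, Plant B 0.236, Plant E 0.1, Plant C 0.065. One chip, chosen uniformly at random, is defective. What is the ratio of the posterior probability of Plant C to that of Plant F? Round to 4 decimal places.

1.1760

Compute prior × likelihood for every hypothesis:
  Plant A: 0.06 × 0.11 = 0.0066
  Plant F: 0.32 × 0.076 = 0.02432
  Plant B: 0.12 × 0.236 = 0.02832
  Plant E: 0.06 × 0.1 = 0.006
  Plant C: 0.44 × 0.065 = 0.0286
Total = 0.09384.
The ratio is 0.0286 / 0.02432 (the normalizer cancels) = 1.1760.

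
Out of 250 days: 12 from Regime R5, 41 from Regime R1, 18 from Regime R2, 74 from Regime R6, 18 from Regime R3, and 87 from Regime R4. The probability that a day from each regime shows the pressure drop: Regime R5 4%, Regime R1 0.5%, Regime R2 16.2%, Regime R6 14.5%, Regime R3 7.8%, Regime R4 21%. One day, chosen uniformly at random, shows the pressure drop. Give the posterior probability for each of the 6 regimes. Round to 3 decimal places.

Regime R5 0.014, Regime R1 0.006, Regime R2 0.086, Regime R6 0.316, Regime R3 0.041, Regime R4 0.537

Prior × likelihood for each hypothesis:
  Regime R5: 0.048 × 0.04 = 0.00192
  Regime R1: 0.164 × 0.005 = 0.00082
  Regime R2: 0.072 × 0.162 = 0.011664
  Regime R6: 0.296 × 0.145 = 0.04292
  Regime R3: 0.072 × 0.078 = 0.005616
  Regime R4: 0.348 × 0.21 = 0.07308
Sum = 0.13602.
P(Regime R5 | drop) = 0.00192/0.13602 ≈ 0.014
P(Regime R1 | drop) = 0.00082/0.13602 ≈ 0.006
P(Regime R2 | drop) = 0.011664/0.13602 ≈ 0.086
P(Regime R6 | drop) = 0.04292/0.13602 ≈ 0.316
P(Regime R3 | drop) = 0.005616/0.13602 ≈ 0.041
P(Regime R4 | drop) = 0.07308/0.13602 ≈ 0.537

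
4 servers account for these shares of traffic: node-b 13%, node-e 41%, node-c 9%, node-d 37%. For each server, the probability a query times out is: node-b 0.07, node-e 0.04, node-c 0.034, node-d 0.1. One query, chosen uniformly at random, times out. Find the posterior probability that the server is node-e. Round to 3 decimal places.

0.250

By Bayes' rule, posterior ∝ prior × likelihood:
  node-b: 0.13 × 0.07 = 0.0091
  node-e: 0.41 × 0.04 = 0.0164
  node-c: 0.09 × 0.034 = 0.00306
  node-d: 0.37 × 0.1 = 0.037
Sum = 0.06556.
P(node-e | evidence) = 0.0164 / 0.06556 ≈ 0.250.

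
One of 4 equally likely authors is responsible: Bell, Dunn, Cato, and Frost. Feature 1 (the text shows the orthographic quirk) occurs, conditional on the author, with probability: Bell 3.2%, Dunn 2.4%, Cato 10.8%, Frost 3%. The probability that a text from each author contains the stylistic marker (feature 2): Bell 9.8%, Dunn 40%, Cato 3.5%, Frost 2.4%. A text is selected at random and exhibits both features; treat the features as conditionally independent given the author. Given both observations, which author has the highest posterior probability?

With a uniform prior (1/4 each), posterior ∝ likelihood:
  Bell: 0.032 × 0.098 = 0.003136
  Dunn: 0.024 × 0.4 = 0.0096
  Cato: 0.108 × 0.035 = 0.00378
  Frost: 0.03 × 0.024 = 0.00072
Total = 0.017236.
Largest term belongs to Dunn, so Dunn is most probable.

Dunn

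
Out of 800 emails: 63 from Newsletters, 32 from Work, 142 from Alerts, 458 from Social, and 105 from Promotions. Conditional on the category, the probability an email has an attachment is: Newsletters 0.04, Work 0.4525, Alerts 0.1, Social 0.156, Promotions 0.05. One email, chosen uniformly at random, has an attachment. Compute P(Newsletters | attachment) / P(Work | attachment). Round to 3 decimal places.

0.174

Prior × likelihood for each hypothesis:
  Newsletters: 0.07875 × 0.04 = 0.00315
  Work: 0.04 × 0.4525 = 0.0181
  Alerts: 0.1775 × 0.1 = 0.01775
  Social: 0.5725 × 0.156 = 0.08931
  Promotions: 0.13125 × 0.05 = 0.0065625
Normalizing constant = 0.1348725.
The ratio is 0.00315 / 0.0181 (the normalizer cancels) = 0.174.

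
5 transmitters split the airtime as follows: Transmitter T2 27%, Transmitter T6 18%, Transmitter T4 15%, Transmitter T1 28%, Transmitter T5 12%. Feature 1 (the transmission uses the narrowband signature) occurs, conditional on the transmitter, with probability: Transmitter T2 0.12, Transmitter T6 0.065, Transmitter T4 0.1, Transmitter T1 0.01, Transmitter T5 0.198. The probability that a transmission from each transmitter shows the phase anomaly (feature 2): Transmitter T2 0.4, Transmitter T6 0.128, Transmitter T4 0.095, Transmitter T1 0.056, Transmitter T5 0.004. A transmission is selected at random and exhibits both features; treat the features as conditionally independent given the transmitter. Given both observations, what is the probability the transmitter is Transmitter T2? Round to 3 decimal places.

By Bayes' rule, posterior ∝ prior × likelihood:
  Transmitter T2: 0.27 × 0.12 × 0.4 = 0.01296
  Transmitter T6: 0.18 × 0.065 × 0.128 = 0.0014976
  Transmitter T4: 0.15 × 0.1 × 0.095 = 0.001425
  Transmitter T1: 0.28 × 0.01 × 0.056 = 0.0001568
  Transmitter T5: 0.12 × 0.198 × 0.004 = 0.00009504
Total = 0.01613444.
P(Transmitter T2 | evidence) = 0.01296 / 0.01613444 ≈ 0.803.

0.803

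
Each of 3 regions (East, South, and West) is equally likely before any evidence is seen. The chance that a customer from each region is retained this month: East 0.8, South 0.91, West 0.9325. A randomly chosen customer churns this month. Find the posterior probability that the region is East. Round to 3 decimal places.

Taking complements, P(churn | each) = East 0.2, South 0.09, West 0.0675.
Since the prior is uniform, the posterior is proportional to the likelihood:
  East: 0.2
  South: 0.09
  West: 0.0675
Sum = 0.3575.
P(East | evidence) = 0.2 / 0.3575 ≈ 0.559.

0.559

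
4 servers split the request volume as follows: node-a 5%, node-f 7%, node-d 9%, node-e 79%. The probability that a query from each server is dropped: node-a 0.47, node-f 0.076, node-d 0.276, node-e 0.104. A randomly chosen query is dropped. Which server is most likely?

By Bayes' rule, posterior ∝ prior × likelihood:
  node-a: 0.05 × 0.47 = 0.0235
  node-f: 0.07 × 0.076 = 0.00532
  node-d: 0.09 × 0.276 = 0.02484
  node-e: 0.79 × 0.104 = 0.08216
Sum = 0.13582.
Largest term belongs to node-e, so node-e is most probable.

node-e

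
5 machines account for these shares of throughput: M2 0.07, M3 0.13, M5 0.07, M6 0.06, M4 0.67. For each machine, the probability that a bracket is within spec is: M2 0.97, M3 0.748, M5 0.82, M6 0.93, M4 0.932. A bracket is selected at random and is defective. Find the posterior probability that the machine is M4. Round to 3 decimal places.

Taking complements, P(defective | each) = M2 0.03, M3 0.252, M5 0.18, M6 0.07, M4 0.068.
By Bayes' rule, posterior ∝ prior × likelihood:
  M2: 0.07 × 0.03 = 0.0021
  M3: 0.13 × 0.252 = 0.03276
  M5: 0.07 × 0.18 = 0.0126
  M6: 0.06 × 0.07 = 0.0042
  M4: 0.67 × 0.068 = 0.04556
Sum = 0.09722.
P(M4 | evidence) = 0.04556 / 0.09722 ≈ 0.469.

0.469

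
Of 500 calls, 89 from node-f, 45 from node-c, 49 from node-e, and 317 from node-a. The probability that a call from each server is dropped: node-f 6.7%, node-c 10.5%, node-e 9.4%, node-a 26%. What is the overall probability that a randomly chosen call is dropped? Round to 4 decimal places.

0.1954

Unnormalized posteriors (prior × likelihood):
  node-f: 0.178 × 0.067 = 0.011926
  node-c: 0.09 × 0.105 = 0.00945
  node-e: 0.098 × 0.094 = 0.009212
  node-a: 0.634 × 0.26 = 0.16484
P(dropped) = 0.011926 + 0.00945 + 0.009212 + 0.16484 = 0.195428 → 0.1954.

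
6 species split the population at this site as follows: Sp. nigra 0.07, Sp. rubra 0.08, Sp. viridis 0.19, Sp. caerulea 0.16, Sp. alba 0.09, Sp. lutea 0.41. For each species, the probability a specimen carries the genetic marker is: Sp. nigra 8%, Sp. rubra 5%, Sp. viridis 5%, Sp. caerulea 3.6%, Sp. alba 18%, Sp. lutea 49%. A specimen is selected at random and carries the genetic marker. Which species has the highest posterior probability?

Sp. lutea

Compute prior × likelihood for every hypothesis:
  Sp. nigra: 0.07 × 0.08 = 0.0056
  Sp. rubra: 0.08 × 0.05 = 0.004
  Sp. viridis: 0.19 × 0.05 = 0.0095
  Sp. caerulea: 0.16 × 0.036 = 0.00576
  Sp. alba: 0.09 × 0.18 = 0.0162
  Sp. lutea: 0.41 × 0.49 = 0.2009
Sum = 0.24196.
Largest term belongs to Sp. lutea, so Sp. lutea is most probable.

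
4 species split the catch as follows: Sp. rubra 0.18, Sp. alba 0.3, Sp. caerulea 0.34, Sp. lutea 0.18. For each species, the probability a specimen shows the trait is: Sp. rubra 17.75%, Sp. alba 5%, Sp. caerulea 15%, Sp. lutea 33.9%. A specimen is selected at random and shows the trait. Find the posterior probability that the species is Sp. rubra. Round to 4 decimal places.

Prior × likelihood for each hypothesis:
  Sp. rubra: 0.18 × 0.1775 = 0.03195
  Sp. alba: 0.3 × 0.05 = 0.015
  Sp. caerulea: 0.34 × 0.15 = 0.051
  Sp. lutea: 0.18 × 0.339 = 0.06102
Total = 0.15897.
P(Sp. rubra | evidence) = 0.03195 / 0.15897 ≈ 0.2010.

0.2010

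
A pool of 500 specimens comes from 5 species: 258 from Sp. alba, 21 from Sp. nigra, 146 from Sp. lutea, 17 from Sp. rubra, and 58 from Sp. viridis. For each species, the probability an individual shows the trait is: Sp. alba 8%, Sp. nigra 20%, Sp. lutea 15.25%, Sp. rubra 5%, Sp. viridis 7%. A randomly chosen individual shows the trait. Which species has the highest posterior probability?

Unnormalized posteriors (prior × likelihood):
  Sp. alba: 0.516 × 0.08 = 0.04128
  Sp. nigra: 0.042 × 0.2 = 0.0084
  Sp. lutea: 0.292 × 0.1525 = 0.04453
  Sp. rubra: 0.034 × 0.05 = 0.0017
  Sp. viridis: 0.116 × 0.07 = 0.00812
Total = 0.10403.
Largest term belongs to Sp. lutea, so Sp. lutea is most probable.

Sp. lutea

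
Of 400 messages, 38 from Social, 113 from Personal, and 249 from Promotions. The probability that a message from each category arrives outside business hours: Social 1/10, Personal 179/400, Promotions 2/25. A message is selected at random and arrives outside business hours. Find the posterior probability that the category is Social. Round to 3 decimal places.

Compute prior × likelihood for every hypothesis:
  Social: 0.095 × 0.1 = 0.0095
  Personal: 0.2825 × 0.4475 = 0.12641875
  Promotions: 0.6225 × 0.08 = 0.0498
Total = 0.18571875.
P(Social | evidence) = 0.0095 / 0.18571875 ≈ 0.051.

0.051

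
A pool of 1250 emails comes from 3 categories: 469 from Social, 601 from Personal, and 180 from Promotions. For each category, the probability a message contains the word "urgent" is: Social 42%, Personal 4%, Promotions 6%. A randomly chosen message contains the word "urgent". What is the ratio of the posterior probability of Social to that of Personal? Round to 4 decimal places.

8.1938

Unnormalized posteriors (prior × likelihood):
  Social: 0.3752 × 0.42 = 0.157584
  Personal: 0.4808 × 0.04 = 0.019232
  Promotions: 0.144 × 0.06 = 0.00864
Total = 0.185456.
The ratio is 0.157584 / 0.019232 (the normalizer cancels) = 8.1938.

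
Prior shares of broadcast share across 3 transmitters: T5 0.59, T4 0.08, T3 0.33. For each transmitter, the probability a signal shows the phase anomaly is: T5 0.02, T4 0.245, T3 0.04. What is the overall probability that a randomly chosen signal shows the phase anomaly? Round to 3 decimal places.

0.045

Compute prior × likelihood for every hypothesis:
  T5: 0.59 × 0.02 = 0.0118
  T4: 0.08 × 0.245 = 0.0196
  T3: 0.33 × 0.04 = 0.0132
P(anomaly) = 0.0118 + 0.0196 + 0.0132 = 0.0446 → 0.045.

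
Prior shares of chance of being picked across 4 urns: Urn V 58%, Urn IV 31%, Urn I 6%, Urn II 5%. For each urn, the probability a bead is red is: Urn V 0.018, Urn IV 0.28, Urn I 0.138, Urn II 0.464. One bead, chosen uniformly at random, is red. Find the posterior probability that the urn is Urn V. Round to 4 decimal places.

Prior × likelihood for each hypothesis:
  Urn V: 0.58 × 0.018 = 0.01044
  Urn IV: 0.31 × 0.28 = 0.0868
  Urn I: 0.06 × 0.138 = 0.00828
  Urn II: 0.05 × 0.464 = 0.0232
Normalizing constant = 0.12872.
P(Urn V | evidence) = 0.01044 / 0.12872 ≈ 0.0811.

0.0811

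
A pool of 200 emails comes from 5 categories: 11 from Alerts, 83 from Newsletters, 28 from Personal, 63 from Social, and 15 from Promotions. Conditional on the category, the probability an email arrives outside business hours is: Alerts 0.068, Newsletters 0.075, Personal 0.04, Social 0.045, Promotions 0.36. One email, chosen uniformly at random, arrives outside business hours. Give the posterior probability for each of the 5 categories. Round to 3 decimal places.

Prior × likelihood for each hypothesis:
  Alerts: 0.055 × 0.068 = 0.00374
  Newsletters: 0.415 × 0.075 = 0.031125
  Personal: 0.14 × 0.04 = 0.0056
  Social: 0.315 × 0.045 = 0.014175
  Promotions: 0.075 × 0.36 = 0.027
Normalizing constant = 0.08164.
P(Alerts | off-hours) = 0.00374/0.08164 ≈ 0.046
P(Newsletters | off-hours) = 0.031125/0.08164 ≈ 0.381
P(Personal | off-hours) = 0.0056/0.08164 ≈ 0.069
P(Social | off-hours) = 0.014175/0.08164 ≈ 0.174
P(Promotions | off-hours) = 0.027/0.08164 ≈ 0.331

Alerts 0.046, Newsletters 0.381, Personal 0.069, Social 0.174, Promotions 0.331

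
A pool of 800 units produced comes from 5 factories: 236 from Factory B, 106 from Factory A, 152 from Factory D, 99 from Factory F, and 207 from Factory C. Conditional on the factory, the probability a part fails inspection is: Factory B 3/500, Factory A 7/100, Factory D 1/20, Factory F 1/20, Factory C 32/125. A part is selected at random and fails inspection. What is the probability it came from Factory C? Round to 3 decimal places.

0.712

By Bayes' rule, posterior ∝ prior × likelihood:
  Factory B: 0.295 × 0.006 = 0.00177
  Factory A: 0.1325 × 0.07 = 0.009275
  Factory D: 0.19 × 0.05 = 0.0095
  Factory F: 0.12375 × 0.05 = 0.0061875
  Factory C: 0.25875 × 0.256 = 0.06624
Total = 0.0929725.
P(Factory C | evidence) = 0.06624 / 0.0929725 ≈ 0.712.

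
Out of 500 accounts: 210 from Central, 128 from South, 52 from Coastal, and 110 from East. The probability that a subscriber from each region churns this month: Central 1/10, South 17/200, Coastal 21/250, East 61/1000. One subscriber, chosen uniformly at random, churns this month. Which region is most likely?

Unnormalized posteriors (prior × likelihood):
  Central: 0.42 × 0.1 = 0.042
  South: 0.256 × 0.085 = 0.02176
  Coastal: 0.104 × 0.084 = 0.008736
  East: 0.22 × 0.061 = 0.01342
Total = 0.085916.
Largest term belongs to Central, so Central is most probable.

Central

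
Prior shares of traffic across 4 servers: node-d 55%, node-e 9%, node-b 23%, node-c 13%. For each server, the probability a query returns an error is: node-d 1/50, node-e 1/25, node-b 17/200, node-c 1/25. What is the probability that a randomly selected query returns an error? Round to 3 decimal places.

0.039

By Bayes' rule, posterior ∝ prior × likelihood:
  node-d: 0.55 × 0.02 = 0.011
  node-e: 0.09 × 0.04 = 0.0036
  node-b: 0.23 × 0.085 = 0.01955
  node-c: 0.13 × 0.04 = 0.0052
P(error) = 0.011 + 0.0036 + 0.01955 + 0.0052 = 0.03935 → 0.039.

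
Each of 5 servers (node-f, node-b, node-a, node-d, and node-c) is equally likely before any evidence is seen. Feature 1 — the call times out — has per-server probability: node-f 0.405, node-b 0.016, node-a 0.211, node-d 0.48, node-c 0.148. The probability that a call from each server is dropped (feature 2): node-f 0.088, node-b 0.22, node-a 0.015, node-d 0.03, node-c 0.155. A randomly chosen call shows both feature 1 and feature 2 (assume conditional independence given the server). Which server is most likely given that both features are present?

node-f

Since the prior is uniform, the posterior is proportional to the likelihood:
  node-f: 0.405 × 0.088 = 0.03564
  node-b: 0.016 × 0.22 = 0.00352
  node-a: 0.211 × 0.015 = 0.003165
  node-d: 0.48 × 0.03 = 0.0144
  node-c: 0.148 × 0.155 = 0.02294
Normalizing constant = 0.079665.
Largest term belongs to node-f, so node-f is most probable.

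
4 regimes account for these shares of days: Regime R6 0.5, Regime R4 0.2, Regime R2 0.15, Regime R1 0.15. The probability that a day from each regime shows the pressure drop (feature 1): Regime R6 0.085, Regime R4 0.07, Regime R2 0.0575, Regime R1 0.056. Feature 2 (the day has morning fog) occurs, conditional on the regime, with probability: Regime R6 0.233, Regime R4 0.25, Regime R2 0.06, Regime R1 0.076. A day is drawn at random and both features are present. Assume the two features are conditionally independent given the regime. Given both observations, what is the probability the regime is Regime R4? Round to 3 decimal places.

0.240

By Bayes' rule, posterior ∝ prior × likelihood:
  Regime R6: 0.5 × 0.085 × 0.233 = 0.0099025
  Regime R4: 0.2 × 0.07 × 0.25 = 0.0035
  Regime R2: 0.15 × 0.0575 × 0.06 = 0.0005175
  Regime R1: 0.15 × 0.056 × 0.076 = 0.0006384
Sum = 0.0145584.
P(Regime R4 | evidence) = 0.0035 / 0.0145584 ≈ 0.240.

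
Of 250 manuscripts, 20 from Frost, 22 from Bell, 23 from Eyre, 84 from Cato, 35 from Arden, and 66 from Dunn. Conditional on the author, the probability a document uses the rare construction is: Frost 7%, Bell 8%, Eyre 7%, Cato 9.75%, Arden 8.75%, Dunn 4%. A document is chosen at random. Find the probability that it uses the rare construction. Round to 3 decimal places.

0.075

Compute prior × likelihood for every hypothesis:
  Frost: 0.08 × 0.07 = 0.0056
  Bell: 0.088 × 0.08 = 0.00704
  Eyre: 0.092 × 0.07 = 0.00644
  Cato: 0.336 × 0.0975 = 0.03276
  Arden: 0.14 × 0.0875 = 0.01225
  Dunn: 0.264 × 0.04 = 0.01056
P(rare-form) = 0.0056 + 0.00704 + 0.00644 + 0.03276 + 0.01225 + 0.01056 = 0.07465 → 0.075.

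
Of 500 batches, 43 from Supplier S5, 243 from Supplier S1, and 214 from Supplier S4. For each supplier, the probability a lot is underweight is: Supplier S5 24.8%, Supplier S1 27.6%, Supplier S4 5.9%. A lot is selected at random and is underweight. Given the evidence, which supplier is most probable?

Prior × likelihood for each hypothesis:
  Supplier S5: 0.086 × 0.248 = 0.021328
  Supplier S1: 0.486 × 0.276 = 0.134136
  Supplier S4: 0.428 × 0.059 = 0.025252
Sum = 0.180716.
Largest term belongs to Supplier S1, so Supplier S1 is most probable.

Supplier S1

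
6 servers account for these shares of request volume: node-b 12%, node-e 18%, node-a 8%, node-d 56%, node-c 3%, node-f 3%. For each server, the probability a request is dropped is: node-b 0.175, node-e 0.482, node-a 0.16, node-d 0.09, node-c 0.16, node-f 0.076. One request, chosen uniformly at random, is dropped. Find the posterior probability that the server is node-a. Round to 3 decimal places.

0.072

By Bayes' rule, posterior ∝ prior × likelihood:
  node-b: 0.12 × 0.175 = 0.021
  node-e: 0.18 × 0.482 = 0.08676
  node-a: 0.08 × 0.16 = 0.0128
  node-d: 0.56 × 0.09 = 0.0504
  node-c: 0.03 × 0.16 = 0.0048
  node-f: 0.03 × 0.076 = 0.00228
Normalizing constant = 0.17804.
P(node-a | evidence) = 0.0128 / 0.17804 ≈ 0.072.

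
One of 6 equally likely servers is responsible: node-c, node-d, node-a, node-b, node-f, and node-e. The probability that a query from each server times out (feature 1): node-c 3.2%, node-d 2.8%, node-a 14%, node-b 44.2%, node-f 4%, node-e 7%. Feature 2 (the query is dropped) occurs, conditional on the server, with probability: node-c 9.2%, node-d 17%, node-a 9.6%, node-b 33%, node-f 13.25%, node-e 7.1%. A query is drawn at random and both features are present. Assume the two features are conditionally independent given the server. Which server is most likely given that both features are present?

node-b

With a uniform prior (1/6 each), posterior ∝ likelihood:
  node-c: 0.032 × 0.092 = 0.002944
  node-d: 0.028 × 0.17 = 0.00476
  node-a: 0.14 × 0.096 = 0.01344
  node-b: 0.442 × 0.33 = 0.14586
  node-f: 0.04 × 0.1325 = 0.0053
  node-e: 0.07 × 0.071 = 0.00497
Total = 0.177274.
Largest term belongs to node-b, so node-b is most probable.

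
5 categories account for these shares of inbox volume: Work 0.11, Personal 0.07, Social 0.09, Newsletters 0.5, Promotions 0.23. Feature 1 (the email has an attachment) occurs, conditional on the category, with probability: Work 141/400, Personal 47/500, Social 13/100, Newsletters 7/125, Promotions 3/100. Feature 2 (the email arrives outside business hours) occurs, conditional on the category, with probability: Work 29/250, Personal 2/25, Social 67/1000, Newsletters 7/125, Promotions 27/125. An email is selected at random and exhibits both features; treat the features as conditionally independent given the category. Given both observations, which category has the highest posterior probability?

Prior × likelihood for each hypothesis:
  Work: 0.11 × 0.3525 × 0.116 = 0.0044979
  Personal: 0.07 × 0.094 × 0.08 = 0.0005264
  Social: 0.09 × 0.13 × 0.067 = 0.0007839
  Newsletters: 0.5 × 0.056 × 0.056 = 0.001568
  Promotions: 0.23 × 0.03 × 0.216 = 0.0014904
Sum = 0.0088666.
Largest term belongs to Work, so Work is most probable.

Work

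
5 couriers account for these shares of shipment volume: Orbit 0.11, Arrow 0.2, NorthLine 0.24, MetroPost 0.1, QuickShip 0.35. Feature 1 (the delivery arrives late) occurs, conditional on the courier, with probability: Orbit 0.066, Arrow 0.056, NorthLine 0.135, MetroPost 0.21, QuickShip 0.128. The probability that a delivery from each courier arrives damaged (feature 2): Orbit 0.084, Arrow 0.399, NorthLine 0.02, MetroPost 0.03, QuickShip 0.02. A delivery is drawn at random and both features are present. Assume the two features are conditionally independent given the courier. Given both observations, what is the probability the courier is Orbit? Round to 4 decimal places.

Prior × likelihood for each hypothesis:
  Orbit: 0.11 × 0.066 × 0.084 = 0.00060984
  Arrow: 0.2 × 0.056 × 0.399 = 0.0044688
  NorthLine: 0.24 × 0.135 × 0.02 = 0.000648
  MetroPost: 0.1 × 0.21 × 0.03 = 0.00063
  QuickShip: 0.35 × 0.128 × 0.02 = 0.000896
Normalizing constant = 0.00725264.
P(Orbit | evidence) = 0.00060984 / 0.00725264 ≈ 0.0841.

0.0841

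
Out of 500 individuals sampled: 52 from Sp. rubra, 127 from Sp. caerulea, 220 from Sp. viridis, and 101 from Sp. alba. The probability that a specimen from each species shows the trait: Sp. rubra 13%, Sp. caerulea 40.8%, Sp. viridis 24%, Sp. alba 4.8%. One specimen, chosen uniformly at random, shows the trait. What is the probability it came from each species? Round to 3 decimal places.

Sp. rubra 0.058, Sp. caerulea 0.446, Sp. viridis 0.454, Sp. alba 0.042

Compute prior × likelihood for every hypothesis:
  Sp. rubra: 0.104 × 0.13 = 0.01352
  Sp. caerulea: 0.254 × 0.408 = 0.103632
  Sp. viridis: 0.44 × 0.24 = 0.1056
  Sp. alba: 0.202 × 0.048 = 0.009696
Total = 0.232448.
P(Sp. rubra | trait) = 0.01352/0.232448 ≈ 0.058
P(Sp. caerulea | trait) = 0.103632/0.232448 ≈ 0.446
P(Sp. viridis | trait) = 0.1056/0.232448 ≈ 0.454
P(Sp. alba | trait) = 0.009696/0.232448 ≈ 0.042
(Check: 0.058+0.446+0.454+0.042 = 1.000.)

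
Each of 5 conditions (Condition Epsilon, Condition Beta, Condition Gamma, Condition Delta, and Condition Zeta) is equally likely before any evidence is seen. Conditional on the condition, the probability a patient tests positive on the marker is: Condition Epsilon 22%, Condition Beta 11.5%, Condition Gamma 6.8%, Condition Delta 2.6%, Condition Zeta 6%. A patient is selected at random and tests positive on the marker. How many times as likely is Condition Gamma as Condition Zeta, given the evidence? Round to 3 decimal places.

Since the prior is uniform, the posterior is proportional to the likelihood:
  Condition Epsilon: 0.22
  Condition Beta: 0.115
  Condition Gamma: 0.068
  Condition Delta: 0.026
  Condition Zeta: 0.06
Sum = 0.489.
The ratio is 0.068 / 0.06 (the normalizer cancels) = 1.133.

1.133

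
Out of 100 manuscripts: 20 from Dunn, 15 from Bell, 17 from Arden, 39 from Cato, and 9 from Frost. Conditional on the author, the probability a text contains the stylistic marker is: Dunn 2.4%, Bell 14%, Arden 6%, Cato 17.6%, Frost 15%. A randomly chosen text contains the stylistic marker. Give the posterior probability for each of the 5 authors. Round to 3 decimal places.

Compute prior × likelihood for every hypothesis:
  Dunn: 0.2 × 0.024 = 0.0048
  Bell: 0.15 × 0.14 = 0.021
  Arden: 0.17 × 0.06 = 0.0102
  Cato: 0.39 × 0.176 = 0.06864
  Frost: 0.09 × 0.15 = 0.0135
Total = 0.11814.
P(Dunn | marker) = 0.0048/0.11814 ≈ 0.041
P(Bell | marker) = 0.021/0.11814 ≈ 0.178
P(Arden | marker) = 0.0102/0.11814 ≈ 0.086
P(Cato | marker) = 0.06864/0.11814 ≈ 0.581
P(Frost | marker) = 0.0135/0.11814 ≈ 0.114

Dunn 0.041, Bell 0.178, Arden 0.086, Cato 0.581, Frost 0.114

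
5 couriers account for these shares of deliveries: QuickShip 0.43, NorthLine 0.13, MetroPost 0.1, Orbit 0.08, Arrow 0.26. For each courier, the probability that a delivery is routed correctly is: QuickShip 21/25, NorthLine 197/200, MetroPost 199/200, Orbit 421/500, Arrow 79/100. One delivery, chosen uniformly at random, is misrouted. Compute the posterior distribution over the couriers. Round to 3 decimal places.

Taking complements, P(misrouted | each) = QuickShip 0.16, NorthLine 0.015, MetroPost 0.005, Orbit 0.158, Arrow 0.21.
Compute prior × likelihood for every hypothesis:
  QuickShip: 0.43 × 0.16 = 0.0688
  NorthLine: 0.13 × 0.015 = 0.00195
  MetroPost: 0.1 × 0.005 = 0.0005
  Orbit: 0.08 × 0.158 = 0.01264
  Arrow: 0.26 × 0.21 = 0.0546
Sum = 0.13849.
P(QuickShip | misrouted) = 0.0688/0.13849 ≈ 0.497
P(NorthLine | misrouted) = 0.00195/0.13849 ≈ 0.014
P(MetroPost | misrouted) = 0.0005/0.13849 ≈ 0.004
P(Orbit | misrouted) = 0.01264/0.13849 ≈ 0.091
P(Arrow | misrouted) = 0.0546/0.13849 ≈ 0.394

QuickShip 0.497, NorthLine 0.014, MetroPost 0.004, Orbit 0.091, Arrow 0.394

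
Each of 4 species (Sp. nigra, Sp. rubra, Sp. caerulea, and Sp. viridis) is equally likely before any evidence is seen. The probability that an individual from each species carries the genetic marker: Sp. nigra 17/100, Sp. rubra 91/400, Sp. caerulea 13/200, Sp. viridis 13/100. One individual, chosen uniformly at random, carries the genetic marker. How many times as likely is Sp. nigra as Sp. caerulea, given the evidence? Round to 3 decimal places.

2.615

With a uniform prior (1/4 each), posterior ∝ likelihood:
  Sp. nigra: 0.17
  Sp. rubra: 0.2275
  Sp. caerulea: 0.065
  Sp. viridis: 0.13
Total = 0.5925.
The ratio is 0.17 / 0.065 (the normalizer cancels) = 2.615.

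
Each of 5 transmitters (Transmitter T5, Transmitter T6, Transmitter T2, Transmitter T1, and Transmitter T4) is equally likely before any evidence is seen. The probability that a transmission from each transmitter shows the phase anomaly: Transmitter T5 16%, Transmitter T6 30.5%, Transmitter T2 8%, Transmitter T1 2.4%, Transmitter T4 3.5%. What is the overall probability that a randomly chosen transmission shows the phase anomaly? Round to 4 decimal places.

0.1208

Since the prior is uniform, the posterior is proportional to the likelihood:
  Transmitter T5: 0.16
  Transmitter T6: 0.305
  Transmitter T2: 0.08
  Transmitter T1: 0.024
  Transmitter T4: 0.035
P(anomaly) = (1/5) × (0.16 + 0.305 + 0.08 + 0.024 + 0.035) = 0.604/5 ≈ 0.1208.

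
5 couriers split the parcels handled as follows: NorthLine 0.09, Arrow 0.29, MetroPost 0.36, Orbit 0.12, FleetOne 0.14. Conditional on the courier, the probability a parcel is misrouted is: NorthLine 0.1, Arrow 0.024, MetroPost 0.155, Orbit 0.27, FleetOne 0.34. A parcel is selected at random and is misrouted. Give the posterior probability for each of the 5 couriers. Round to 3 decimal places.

NorthLine 0.059, Arrow 0.046, MetroPost 0.368, Orbit 0.213, FleetOne 0.314

By Bayes' rule, posterior ∝ prior × likelihood:
  NorthLine: 0.09 × 0.1 = 0.009
  Arrow: 0.29 × 0.024 = 0.00696
  MetroPost: 0.36 × 0.155 = 0.0558
  Orbit: 0.12 × 0.27 = 0.0324
  FleetOne: 0.14 × 0.34 = 0.0476
Sum = 0.15176.
P(NorthLine | misrouted) = 0.009/0.15176 ≈ 0.059
P(Arrow | misrouted) = 0.00696/0.15176 ≈ 0.046
P(MetroPost | misrouted) = 0.0558/0.15176 ≈ 0.368
P(Orbit | misrouted) = 0.0324/0.15176 ≈ 0.213
P(FleetOne | misrouted) = 0.0476/0.15176 ≈ 0.314
(Check: 0.059+0.046+0.368+0.213+0.314 = 1.000.)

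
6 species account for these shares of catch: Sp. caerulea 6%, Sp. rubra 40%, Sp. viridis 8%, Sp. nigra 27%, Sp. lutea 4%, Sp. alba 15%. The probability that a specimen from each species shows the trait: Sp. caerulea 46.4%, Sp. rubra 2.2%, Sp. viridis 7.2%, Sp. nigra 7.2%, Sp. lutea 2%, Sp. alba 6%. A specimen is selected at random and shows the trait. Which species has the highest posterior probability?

Unnormalized posteriors (prior × likelihood):
  Sp. caerulea: 0.06 × 0.464 = 0.02784
  Sp. rubra: 0.4 × 0.022 = 0.0088
  Sp. viridis: 0.08 × 0.072 = 0.00576
  Sp. nigra: 0.27 × 0.072 = 0.01944
  Sp. lutea: 0.04 × 0.02 = 0.0008
  Sp. alba: 0.15 × 0.06 = 0.009
Normalizing constant = 0.07164.
Largest term belongs to Sp. caerulea, so Sp. caerulea is most probable.

Sp. caerulea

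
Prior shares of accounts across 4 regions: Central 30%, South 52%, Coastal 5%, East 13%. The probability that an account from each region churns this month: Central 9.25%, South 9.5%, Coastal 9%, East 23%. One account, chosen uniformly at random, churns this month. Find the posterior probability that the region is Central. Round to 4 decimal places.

0.2488

By Bayes' rule, posterior ∝ prior × likelihood:
  Central: 0.3 × 0.0925 = 0.02775
  South: 0.52 × 0.095 = 0.0494
  Coastal: 0.05 × 0.09 = 0.0045
  East: 0.13 × 0.23 = 0.0299
Sum = 0.11155.
P(Central | evidence) = 0.02775 / 0.11155 ≈ 0.2488.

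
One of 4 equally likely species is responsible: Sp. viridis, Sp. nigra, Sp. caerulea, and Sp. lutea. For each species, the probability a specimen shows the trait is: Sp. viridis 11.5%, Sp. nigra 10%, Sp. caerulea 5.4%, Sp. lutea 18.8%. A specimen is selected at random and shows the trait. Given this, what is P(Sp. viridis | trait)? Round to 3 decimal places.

0.252

Since the prior is uniform, the posterior is proportional to the likelihood:
  Sp. viridis: 0.115
  Sp. nigra: 0.1
  Sp. caerulea: 0.054
  Sp. lutea: 0.188
Sum = 0.457.
P(Sp. viridis | evidence) = 0.115 / 0.457 ≈ 0.252.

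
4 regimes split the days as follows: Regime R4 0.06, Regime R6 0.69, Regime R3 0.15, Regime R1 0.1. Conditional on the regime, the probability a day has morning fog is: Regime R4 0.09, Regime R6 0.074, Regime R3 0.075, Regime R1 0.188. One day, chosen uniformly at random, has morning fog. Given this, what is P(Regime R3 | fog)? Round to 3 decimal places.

0.130

Compute prior × likelihood for every hypothesis:
  Regime R4: 0.06 × 0.09 = 0.0054
  Regime R6: 0.69 × 0.074 = 0.05106
  Regime R3: 0.15 × 0.075 = 0.01125
  Regime R1: 0.1 × 0.188 = 0.0188
Normalizing constant = 0.08651.
P(Regime R3 | evidence) = 0.01125 / 0.08651 ≈ 0.130.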